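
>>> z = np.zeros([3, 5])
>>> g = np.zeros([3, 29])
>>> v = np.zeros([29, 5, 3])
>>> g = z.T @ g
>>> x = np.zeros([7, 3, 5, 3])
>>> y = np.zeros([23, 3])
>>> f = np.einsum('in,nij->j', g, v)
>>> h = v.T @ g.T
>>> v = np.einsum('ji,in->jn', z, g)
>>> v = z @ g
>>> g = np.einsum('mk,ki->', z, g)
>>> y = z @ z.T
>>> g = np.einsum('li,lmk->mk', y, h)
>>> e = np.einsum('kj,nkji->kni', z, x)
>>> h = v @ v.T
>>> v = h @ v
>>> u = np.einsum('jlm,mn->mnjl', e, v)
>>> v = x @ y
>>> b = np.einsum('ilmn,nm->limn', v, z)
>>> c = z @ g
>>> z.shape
(3, 5)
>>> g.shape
(5, 5)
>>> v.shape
(7, 3, 5, 3)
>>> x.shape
(7, 3, 5, 3)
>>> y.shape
(3, 3)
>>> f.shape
(3,)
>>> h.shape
(3, 3)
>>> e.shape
(3, 7, 3)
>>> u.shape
(3, 29, 3, 7)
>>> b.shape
(3, 7, 5, 3)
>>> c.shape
(3, 5)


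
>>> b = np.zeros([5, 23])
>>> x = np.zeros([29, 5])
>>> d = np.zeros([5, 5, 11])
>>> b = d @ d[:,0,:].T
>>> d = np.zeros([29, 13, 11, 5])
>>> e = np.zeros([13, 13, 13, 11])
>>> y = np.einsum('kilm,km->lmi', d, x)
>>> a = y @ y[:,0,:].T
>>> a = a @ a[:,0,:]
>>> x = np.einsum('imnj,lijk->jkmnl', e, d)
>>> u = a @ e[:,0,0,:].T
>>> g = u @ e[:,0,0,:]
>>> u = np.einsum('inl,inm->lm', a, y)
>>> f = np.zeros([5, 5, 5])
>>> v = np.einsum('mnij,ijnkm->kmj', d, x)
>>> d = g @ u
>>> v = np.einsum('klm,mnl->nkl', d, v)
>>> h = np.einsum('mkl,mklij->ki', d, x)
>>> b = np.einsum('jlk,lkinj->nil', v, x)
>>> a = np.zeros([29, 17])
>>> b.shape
(13, 13, 11)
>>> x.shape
(11, 5, 13, 13, 29)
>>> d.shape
(11, 5, 13)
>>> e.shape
(13, 13, 13, 11)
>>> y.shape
(11, 5, 13)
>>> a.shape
(29, 17)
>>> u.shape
(11, 13)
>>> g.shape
(11, 5, 11)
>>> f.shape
(5, 5, 5)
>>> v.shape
(29, 11, 5)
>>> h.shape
(5, 13)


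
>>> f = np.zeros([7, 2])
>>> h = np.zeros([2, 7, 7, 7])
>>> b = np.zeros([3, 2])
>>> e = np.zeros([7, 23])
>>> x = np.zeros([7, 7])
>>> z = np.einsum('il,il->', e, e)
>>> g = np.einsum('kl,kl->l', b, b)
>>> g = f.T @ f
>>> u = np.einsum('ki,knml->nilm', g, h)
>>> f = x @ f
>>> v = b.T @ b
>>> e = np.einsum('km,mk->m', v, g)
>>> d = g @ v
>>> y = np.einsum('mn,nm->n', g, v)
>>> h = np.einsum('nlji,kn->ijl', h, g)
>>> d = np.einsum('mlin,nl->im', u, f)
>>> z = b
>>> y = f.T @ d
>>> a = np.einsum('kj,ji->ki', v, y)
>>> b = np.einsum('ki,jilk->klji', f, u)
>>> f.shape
(7, 2)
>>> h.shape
(7, 7, 7)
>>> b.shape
(7, 7, 7, 2)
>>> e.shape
(2,)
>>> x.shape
(7, 7)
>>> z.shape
(3, 2)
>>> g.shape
(2, 2)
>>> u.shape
(7, 2, 7, 7)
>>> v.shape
(2, 2)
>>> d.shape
(7, 7)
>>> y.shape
(2, 7)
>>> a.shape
(2, 7)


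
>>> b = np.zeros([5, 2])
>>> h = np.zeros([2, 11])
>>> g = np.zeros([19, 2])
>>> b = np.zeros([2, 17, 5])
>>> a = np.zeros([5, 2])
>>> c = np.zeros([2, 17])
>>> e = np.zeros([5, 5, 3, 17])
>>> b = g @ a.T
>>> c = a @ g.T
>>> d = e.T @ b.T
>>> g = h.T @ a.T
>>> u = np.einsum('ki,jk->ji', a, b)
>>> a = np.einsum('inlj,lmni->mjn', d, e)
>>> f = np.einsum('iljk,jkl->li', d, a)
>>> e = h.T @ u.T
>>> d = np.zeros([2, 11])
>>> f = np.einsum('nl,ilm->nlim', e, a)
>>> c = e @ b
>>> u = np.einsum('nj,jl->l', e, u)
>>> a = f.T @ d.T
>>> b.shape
(19, 5)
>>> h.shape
(2, 11)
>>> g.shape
(11, 5)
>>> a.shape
(3, 5, 19, 2)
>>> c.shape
(11, 5)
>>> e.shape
(11, 19)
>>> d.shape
(2, 11)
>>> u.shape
(2,)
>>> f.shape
(11, 19, 5, 3)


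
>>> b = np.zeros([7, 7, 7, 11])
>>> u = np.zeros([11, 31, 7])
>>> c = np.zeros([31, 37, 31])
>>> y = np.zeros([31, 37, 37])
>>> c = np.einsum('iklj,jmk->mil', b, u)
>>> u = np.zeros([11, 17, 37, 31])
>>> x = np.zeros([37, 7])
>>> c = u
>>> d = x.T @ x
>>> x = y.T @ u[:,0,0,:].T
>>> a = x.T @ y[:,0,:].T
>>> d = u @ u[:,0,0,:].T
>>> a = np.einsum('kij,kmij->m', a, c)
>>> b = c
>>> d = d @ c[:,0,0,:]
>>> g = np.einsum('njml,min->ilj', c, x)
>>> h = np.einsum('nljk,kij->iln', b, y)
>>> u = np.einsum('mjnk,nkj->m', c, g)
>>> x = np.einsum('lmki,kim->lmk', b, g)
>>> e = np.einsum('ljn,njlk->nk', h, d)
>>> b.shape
(11, 17, 37, 31)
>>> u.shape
(11,)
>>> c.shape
(11, 17, 37, 31)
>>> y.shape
(31, 37, 37)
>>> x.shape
(11, 17, 37)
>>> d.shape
(11, 17, 37, 31)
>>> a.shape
(17,)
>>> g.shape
(37, 31, 17)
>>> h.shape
(37, 17, 11)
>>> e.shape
(11, 31)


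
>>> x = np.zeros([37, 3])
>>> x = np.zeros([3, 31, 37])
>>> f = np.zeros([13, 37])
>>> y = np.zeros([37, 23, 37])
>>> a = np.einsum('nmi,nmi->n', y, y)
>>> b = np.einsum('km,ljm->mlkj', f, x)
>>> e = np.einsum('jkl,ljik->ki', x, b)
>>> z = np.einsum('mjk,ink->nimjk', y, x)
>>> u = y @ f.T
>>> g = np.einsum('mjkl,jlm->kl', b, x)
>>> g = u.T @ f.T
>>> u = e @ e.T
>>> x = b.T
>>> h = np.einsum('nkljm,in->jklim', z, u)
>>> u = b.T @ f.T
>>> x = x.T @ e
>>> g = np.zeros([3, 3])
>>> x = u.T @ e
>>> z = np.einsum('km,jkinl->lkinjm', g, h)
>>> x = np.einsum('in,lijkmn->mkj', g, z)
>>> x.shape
(23, 31, 37)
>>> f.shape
(13, 37)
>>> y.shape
(37, 23, 37)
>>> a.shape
(37,)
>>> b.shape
(37, 3, 13, 31)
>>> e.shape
(31, 13)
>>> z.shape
(37, 3, 37, 31, 23, 3)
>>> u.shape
(31, 13, 3, 13)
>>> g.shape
(3, 3)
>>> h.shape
(23, 3, 37, 31, 37)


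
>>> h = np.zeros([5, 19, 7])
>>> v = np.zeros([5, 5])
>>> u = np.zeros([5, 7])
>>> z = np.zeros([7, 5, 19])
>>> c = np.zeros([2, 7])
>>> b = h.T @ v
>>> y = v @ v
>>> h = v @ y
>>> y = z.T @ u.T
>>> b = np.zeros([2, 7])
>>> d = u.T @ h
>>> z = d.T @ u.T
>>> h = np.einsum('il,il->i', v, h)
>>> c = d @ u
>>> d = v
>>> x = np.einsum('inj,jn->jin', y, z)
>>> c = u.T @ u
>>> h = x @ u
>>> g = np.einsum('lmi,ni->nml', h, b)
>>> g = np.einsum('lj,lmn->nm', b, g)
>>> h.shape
(5, 19, 7)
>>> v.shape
(5, 5)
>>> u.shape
(5, 7)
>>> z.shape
(5, 5)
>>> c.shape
(7, 7)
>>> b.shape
(2, 7)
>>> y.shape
(19, 5, 5)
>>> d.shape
(5, 5)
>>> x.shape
(5, 19, 5)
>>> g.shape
(5, 19)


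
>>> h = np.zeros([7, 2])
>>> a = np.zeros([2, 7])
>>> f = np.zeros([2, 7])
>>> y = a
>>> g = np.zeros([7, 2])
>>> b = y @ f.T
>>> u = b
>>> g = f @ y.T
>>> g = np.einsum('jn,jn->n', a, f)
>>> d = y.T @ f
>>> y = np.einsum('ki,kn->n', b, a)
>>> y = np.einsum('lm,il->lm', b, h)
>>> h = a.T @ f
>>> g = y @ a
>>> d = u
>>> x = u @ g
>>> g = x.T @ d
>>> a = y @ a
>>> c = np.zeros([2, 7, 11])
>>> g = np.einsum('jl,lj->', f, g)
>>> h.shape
(7, 7)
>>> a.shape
(2, 7)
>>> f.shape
(2, 7)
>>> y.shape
(2, 2)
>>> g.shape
()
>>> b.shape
(2, 2)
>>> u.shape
(2, 2)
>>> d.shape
(2, 2)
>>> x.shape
(2, 7)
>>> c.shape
(2, 7, 11)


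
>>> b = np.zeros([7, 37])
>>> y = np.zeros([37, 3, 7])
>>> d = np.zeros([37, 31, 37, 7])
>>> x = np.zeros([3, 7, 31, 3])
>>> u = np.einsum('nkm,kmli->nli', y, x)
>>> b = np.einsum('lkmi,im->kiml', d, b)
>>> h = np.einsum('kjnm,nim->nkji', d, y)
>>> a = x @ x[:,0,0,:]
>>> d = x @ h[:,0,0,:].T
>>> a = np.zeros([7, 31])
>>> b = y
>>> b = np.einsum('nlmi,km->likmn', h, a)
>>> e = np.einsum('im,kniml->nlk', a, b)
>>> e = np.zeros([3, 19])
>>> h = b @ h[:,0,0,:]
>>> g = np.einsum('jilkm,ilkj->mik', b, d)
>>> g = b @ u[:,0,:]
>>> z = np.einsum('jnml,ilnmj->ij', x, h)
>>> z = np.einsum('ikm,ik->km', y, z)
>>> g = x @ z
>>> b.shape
(37, 3, 7, 31, 37)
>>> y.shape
(37, 3, 7)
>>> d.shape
(3, 7, 31, 37)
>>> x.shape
(3, 7, 31, 3)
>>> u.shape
(37, 31, 3)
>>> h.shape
(37, 3, 7, 31, 3)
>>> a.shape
(7, 31)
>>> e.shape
(3, 19)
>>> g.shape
(3, 7, 31, 7)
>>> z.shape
(3, 7)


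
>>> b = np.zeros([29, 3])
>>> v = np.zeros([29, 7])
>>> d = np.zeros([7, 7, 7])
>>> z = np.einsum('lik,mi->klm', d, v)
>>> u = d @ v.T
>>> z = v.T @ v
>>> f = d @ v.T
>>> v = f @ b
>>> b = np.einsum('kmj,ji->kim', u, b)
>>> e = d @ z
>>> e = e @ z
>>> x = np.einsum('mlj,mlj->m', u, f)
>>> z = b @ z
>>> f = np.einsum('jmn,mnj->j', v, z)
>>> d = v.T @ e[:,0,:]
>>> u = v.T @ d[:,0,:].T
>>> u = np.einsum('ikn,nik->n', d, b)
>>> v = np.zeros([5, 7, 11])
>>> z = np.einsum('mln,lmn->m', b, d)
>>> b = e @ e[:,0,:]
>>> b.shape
(7, 7, 7)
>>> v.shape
(5, 7, 11)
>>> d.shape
(3, 7, 7)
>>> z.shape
(7,)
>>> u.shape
(7,)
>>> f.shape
(7,)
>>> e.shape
(7, 7, 7)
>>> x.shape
(7,)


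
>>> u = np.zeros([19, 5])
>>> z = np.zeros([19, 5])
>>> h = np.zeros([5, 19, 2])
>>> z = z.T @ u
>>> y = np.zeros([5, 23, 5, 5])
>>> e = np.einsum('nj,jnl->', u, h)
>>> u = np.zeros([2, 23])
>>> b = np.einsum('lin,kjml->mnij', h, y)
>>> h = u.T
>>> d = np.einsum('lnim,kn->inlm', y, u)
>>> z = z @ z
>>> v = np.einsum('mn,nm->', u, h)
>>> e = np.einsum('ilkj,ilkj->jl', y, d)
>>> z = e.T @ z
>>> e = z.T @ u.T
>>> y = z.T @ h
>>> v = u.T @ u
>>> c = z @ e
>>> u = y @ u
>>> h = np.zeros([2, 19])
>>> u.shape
(5, 23)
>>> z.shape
(23, 5)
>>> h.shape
(2, 19)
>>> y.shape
(5, 2)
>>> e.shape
(5, 2)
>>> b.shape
(5, 2, 19, 23)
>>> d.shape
(5, 23, 5, 5)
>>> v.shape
(23, 23)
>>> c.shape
(23, 2)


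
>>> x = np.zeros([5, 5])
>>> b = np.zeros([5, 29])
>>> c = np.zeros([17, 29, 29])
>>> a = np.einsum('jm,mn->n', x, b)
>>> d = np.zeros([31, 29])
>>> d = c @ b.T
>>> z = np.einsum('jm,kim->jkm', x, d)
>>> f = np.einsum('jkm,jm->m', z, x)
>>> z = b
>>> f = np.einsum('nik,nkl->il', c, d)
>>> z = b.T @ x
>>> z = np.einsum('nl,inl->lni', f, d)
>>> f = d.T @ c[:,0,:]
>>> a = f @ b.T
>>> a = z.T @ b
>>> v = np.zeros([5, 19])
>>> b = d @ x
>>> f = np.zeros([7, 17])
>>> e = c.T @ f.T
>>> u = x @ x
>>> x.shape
(5, 5)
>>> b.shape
(17, 29, 5)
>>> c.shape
(17, 29, 29)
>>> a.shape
(17, 29, 29)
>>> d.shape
(17, 29, 5)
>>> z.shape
(5, 29, 17)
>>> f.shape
(7, 17)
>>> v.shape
(5, 19)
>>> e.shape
(29, 29, 7)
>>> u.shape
(5, 5)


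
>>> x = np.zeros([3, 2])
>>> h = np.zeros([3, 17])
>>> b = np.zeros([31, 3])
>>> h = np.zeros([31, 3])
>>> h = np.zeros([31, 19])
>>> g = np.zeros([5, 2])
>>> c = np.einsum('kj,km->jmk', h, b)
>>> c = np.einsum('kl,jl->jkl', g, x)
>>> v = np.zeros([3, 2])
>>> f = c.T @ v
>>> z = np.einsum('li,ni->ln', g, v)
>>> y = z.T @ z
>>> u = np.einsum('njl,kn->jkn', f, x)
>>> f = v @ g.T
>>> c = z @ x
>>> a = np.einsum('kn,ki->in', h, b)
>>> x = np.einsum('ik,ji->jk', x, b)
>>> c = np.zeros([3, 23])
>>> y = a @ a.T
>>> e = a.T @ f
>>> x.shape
(31, 2)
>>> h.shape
(31, 19)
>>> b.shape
(31, 3)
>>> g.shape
(5, 2)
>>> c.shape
(3, 23)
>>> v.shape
(3, 2)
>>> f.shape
(3, 5)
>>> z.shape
(5, 3)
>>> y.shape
(3, 3)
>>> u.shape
(5, 3, 2)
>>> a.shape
(3, 19)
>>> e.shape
(19, 5)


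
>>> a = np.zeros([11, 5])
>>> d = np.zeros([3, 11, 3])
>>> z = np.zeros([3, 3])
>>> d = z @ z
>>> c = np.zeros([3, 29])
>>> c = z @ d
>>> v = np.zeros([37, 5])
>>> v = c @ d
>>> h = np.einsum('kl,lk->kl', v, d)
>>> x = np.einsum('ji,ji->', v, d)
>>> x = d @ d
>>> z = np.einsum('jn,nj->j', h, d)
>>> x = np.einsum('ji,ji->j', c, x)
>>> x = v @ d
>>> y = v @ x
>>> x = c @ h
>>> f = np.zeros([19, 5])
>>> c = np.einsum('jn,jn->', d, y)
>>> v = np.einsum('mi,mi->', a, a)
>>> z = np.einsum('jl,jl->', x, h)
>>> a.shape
(11, 5)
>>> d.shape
(3, 3)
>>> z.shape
()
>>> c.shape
()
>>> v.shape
()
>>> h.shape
(3, 3)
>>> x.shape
(3, 3)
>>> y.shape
(3, 3)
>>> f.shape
(19, 5)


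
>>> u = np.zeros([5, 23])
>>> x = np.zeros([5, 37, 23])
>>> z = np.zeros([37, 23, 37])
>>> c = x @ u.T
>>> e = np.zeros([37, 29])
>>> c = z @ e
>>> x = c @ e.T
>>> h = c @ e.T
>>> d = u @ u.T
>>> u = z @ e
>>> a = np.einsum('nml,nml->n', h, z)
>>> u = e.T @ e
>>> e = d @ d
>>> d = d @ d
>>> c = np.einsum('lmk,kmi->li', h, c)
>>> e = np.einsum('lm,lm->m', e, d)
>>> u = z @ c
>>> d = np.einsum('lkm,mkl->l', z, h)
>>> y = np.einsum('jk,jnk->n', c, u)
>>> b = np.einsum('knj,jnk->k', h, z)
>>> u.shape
(37, 23, 29)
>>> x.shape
(37, 23, 37)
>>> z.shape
(37, 23, 37)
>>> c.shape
(37, 29)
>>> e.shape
(5,)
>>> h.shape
(37, 23, 37)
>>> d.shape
(37,)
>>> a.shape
(37,)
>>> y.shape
(23,)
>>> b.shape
(37,)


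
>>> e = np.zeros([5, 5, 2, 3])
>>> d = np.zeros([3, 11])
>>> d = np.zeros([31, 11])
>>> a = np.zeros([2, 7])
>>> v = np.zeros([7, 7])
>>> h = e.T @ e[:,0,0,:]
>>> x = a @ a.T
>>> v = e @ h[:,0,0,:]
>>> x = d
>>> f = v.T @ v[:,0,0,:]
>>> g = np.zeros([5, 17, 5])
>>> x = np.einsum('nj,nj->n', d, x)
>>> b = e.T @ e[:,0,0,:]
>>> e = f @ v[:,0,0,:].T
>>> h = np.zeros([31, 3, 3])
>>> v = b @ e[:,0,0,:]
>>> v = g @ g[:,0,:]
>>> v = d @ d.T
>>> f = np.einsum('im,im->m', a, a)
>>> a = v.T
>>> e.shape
(3, 2, 5, 5)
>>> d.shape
(31, 11)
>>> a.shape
(31, 31)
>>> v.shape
(31, 31)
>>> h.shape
(31, 3, 3)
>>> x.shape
(31,)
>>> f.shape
(7,)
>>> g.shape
(5, 17, 5)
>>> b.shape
(3, 2, 5, 3)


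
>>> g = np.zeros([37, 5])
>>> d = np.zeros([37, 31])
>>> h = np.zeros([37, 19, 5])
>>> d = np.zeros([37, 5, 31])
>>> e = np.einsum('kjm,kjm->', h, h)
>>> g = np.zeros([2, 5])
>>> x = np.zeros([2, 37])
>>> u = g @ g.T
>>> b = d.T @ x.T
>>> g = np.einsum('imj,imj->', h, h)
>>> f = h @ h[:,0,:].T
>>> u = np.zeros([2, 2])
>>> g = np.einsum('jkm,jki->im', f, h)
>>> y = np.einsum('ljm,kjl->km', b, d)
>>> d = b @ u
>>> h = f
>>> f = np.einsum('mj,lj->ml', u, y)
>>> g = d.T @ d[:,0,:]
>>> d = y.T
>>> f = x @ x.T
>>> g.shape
(2, 5, 2)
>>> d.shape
(2, 37)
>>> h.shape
(37, 19, 37)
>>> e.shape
()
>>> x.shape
(2, 37)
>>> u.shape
(2, 2)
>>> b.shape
(31, 5, 2)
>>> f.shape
(2, 2)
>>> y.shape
(37, 2)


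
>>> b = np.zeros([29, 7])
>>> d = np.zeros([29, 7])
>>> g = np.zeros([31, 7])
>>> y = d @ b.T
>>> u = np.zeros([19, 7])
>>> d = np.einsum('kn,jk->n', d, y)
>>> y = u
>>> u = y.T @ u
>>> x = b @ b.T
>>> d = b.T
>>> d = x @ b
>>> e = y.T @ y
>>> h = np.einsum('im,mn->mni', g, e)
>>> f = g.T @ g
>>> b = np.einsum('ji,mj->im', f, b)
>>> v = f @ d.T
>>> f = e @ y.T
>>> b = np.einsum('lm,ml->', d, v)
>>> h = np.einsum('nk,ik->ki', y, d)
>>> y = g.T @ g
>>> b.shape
()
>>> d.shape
(29, 7)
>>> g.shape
(31, 7)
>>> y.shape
(7, 7)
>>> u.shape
(7, 7)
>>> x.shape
(29, 29)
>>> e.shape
(7, 7)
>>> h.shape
(7, 29)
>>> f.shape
(7, 19)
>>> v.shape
(7, 29)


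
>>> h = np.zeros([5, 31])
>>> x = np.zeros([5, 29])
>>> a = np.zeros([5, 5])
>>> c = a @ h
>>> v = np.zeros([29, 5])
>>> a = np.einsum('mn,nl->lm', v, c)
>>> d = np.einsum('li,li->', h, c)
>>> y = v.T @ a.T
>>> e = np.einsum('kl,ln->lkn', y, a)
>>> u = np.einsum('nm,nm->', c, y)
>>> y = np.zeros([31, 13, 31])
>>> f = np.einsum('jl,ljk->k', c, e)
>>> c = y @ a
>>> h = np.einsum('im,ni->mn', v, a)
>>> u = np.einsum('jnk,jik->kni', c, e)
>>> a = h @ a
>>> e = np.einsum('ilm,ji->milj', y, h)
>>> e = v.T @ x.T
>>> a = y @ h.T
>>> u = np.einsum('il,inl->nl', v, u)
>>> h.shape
(5, 31)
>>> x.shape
(5, 29)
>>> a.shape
(31, 13, 5)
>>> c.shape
(31, 13, 29)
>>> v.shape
(29, 5)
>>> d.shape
()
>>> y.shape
(31, 13, 31)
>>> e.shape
(5, 5)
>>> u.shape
(13, 5)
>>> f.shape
(29,)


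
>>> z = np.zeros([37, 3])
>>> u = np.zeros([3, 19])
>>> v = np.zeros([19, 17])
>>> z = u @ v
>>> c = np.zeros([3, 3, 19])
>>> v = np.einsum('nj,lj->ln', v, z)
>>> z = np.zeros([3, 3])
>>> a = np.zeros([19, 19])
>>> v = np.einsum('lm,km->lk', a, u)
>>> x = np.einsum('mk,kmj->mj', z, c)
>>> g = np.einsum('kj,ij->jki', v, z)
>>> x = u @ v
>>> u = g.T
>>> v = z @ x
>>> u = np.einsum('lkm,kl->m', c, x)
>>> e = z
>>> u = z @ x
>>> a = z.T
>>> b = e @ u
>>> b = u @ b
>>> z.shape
(3, 3)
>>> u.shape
(3, 3)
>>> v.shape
(3, 3)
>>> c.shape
(3, 3, 19)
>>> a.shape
(3, 3)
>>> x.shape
(3, 3)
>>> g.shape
(3, 19, 3)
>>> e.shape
(3, 3)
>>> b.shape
(3, 3)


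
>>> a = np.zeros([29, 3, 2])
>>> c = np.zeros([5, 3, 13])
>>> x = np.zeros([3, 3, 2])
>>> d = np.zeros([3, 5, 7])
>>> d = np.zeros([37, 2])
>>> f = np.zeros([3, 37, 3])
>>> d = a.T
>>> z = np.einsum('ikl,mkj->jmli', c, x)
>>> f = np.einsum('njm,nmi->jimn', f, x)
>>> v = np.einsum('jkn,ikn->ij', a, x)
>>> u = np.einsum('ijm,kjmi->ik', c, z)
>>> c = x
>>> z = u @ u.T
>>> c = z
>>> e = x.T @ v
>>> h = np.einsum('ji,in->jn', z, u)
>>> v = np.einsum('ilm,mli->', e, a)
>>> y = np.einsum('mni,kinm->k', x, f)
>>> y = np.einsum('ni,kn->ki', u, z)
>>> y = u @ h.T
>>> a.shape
(29, 3, 2)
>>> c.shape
(5, 5)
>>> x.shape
(3, 3, 2)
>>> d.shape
(2, 3, 29)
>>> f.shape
(37, 2, 3, 3)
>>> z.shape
(5, 5)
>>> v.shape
()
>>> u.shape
(5, 2)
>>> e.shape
(2, 3, 29)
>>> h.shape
(5, 2)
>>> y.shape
(5, 5)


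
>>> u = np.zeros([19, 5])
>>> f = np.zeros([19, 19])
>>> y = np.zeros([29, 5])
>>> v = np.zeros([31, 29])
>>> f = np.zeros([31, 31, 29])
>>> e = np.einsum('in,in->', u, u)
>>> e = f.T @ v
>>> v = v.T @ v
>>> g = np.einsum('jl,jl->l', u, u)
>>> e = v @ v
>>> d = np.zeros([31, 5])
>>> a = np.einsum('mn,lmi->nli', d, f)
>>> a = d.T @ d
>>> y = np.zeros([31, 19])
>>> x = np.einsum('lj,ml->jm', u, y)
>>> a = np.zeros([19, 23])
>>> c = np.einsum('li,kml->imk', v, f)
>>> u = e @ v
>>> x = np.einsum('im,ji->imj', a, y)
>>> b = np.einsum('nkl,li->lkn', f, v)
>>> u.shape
(29, 29)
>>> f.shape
(31, 31, 29)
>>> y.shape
(31, 19)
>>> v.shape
(29, 29)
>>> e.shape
(29, 29)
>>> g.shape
(5,)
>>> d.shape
(31, 5)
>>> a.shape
(19, 23)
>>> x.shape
(19, 23, 31)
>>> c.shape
(29, 31, 31)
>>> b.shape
(29, 31, 31)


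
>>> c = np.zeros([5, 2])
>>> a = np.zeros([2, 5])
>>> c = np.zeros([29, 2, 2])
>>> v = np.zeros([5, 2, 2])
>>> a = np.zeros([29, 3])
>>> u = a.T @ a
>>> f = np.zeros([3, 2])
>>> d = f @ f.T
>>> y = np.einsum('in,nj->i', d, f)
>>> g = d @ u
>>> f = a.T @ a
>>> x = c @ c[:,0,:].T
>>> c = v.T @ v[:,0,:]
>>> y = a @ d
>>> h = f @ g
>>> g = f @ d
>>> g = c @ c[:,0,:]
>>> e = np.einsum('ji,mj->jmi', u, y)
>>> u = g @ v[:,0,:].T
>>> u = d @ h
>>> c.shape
(2, 2, 2)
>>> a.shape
(29, 3)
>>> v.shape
(5, 2, 2)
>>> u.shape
(3, 3)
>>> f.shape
(3, 3)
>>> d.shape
(3, 3)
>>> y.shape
(29, 3)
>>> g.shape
(2, 2, 2)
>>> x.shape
(29, 2, 29)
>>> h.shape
(3, 3)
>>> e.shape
(3, 29, 3)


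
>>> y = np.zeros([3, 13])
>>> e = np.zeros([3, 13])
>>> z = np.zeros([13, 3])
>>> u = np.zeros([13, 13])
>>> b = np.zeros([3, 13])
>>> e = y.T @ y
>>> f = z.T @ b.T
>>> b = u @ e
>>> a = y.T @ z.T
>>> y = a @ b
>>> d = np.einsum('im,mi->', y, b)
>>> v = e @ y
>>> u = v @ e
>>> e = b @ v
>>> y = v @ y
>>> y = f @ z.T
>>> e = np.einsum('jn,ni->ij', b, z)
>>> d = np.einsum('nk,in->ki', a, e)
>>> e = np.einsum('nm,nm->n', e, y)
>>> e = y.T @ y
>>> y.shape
(3, 13)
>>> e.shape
(13, 13)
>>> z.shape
(13, 3)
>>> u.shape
(13, 13)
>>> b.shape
(13, 13)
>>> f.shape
(3, 3)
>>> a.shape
(13, 13)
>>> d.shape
(13, 3)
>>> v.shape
(13, 13)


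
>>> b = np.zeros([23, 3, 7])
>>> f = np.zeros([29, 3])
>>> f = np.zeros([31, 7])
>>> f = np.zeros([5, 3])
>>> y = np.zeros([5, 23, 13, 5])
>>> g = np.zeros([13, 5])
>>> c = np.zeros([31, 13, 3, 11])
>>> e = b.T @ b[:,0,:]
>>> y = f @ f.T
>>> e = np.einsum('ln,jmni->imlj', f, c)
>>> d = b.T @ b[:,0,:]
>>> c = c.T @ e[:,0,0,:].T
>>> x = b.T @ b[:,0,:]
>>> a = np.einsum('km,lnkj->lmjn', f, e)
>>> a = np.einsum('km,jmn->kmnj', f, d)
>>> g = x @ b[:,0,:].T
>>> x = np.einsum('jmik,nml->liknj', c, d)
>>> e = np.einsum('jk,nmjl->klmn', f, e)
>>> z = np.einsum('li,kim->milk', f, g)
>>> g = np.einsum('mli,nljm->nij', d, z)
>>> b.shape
(23, 3, 7)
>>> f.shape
(5, 3)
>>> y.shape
(5, 5)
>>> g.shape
(23, 7, 5)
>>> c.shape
(11, 3, 13, 11)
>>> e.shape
(3, 31, 13, 11)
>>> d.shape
(7, 3, 7)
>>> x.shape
(7, 13, 11, 7, 11)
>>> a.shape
(5, 3, 7, 7)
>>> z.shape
(23, 3, 5, 7)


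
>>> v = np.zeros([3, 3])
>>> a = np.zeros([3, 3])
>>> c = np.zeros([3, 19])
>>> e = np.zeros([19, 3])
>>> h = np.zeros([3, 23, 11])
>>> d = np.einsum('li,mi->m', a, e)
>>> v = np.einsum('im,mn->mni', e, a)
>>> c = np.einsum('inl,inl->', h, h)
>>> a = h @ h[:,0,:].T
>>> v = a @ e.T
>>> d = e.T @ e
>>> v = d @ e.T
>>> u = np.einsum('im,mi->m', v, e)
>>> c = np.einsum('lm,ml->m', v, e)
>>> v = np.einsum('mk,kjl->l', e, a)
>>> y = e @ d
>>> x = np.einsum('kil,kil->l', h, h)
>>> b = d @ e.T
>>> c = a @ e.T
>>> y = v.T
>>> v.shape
(3,)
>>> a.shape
(3, 23, 3)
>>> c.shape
(3, 23, 19)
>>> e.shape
(19, 3)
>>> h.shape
(3, 23, 11)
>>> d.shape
(3, 3)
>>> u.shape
(19,)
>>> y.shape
(3,)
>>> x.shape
(11,)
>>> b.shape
(3, 19)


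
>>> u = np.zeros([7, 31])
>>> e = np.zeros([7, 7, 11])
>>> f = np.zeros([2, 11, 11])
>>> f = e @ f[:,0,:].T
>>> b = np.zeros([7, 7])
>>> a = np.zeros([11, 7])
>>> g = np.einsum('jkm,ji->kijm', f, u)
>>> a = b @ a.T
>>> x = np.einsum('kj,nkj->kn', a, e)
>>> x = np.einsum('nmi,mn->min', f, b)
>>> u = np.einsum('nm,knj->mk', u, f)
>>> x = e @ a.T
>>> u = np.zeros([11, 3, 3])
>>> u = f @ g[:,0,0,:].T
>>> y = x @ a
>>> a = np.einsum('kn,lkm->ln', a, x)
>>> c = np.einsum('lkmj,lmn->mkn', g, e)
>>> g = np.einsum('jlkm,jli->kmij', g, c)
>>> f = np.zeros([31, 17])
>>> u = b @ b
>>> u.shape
(7, 7)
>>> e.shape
(7, 7, 11)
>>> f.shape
(31, 17)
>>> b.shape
(7, 7)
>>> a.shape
(7, 11)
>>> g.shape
(7, 2, 11, 7)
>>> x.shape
(7, 7, 7)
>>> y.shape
(7, 7, 11)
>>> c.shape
(7, 31, 11)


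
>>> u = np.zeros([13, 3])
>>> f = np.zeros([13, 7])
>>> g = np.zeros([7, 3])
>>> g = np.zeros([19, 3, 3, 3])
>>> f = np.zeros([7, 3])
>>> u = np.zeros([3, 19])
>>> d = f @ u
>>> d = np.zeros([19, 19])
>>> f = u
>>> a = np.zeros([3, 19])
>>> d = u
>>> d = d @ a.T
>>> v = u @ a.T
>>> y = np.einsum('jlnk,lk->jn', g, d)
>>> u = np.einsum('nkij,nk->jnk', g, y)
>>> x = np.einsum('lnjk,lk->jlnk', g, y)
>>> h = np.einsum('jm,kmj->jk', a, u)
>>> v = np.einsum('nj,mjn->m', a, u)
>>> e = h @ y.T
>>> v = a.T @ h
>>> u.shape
(3, 19, 3)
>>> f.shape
(3, 19)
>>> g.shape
(19, 3, 3, 3)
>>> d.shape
(3, 3)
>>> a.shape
(3, 19)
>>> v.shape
(19, 3)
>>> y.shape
(19, 3)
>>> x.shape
(3, 19, 3, 3)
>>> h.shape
(3, 3)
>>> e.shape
(3, 19)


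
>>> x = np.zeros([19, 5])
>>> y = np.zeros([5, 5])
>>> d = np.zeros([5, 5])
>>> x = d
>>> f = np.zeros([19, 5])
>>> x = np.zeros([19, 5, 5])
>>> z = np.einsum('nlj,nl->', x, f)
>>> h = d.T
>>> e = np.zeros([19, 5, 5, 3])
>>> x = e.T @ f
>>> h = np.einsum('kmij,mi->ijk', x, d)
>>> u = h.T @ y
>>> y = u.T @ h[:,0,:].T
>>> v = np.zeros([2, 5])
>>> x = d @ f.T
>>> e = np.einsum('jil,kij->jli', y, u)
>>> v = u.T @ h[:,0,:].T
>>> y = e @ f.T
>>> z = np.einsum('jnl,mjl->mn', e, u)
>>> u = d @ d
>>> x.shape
(5, 19)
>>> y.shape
(5, 5, 19)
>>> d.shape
(5, 5)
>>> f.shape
(19, 5)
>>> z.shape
(3, 5)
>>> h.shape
(5, 5, 3)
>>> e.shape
(5, 5, 5)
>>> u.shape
(5, 5)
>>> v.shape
(5, 5, 5)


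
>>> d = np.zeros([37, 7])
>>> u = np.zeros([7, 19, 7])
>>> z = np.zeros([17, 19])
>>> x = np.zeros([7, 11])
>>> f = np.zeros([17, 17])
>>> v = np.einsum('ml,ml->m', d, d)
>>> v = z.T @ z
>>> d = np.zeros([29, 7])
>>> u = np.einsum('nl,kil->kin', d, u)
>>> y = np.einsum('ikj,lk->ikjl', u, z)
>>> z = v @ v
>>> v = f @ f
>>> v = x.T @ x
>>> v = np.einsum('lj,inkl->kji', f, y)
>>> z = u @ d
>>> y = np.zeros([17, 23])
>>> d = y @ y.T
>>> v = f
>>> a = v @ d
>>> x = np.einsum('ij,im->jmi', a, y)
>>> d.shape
(17, 17)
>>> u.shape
(7, 19, 29)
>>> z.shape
(7, 19, 7)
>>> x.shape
(17, 23, 17)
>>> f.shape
(17, 17)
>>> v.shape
(17, 17)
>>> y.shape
(17, 23)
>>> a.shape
(17, 17)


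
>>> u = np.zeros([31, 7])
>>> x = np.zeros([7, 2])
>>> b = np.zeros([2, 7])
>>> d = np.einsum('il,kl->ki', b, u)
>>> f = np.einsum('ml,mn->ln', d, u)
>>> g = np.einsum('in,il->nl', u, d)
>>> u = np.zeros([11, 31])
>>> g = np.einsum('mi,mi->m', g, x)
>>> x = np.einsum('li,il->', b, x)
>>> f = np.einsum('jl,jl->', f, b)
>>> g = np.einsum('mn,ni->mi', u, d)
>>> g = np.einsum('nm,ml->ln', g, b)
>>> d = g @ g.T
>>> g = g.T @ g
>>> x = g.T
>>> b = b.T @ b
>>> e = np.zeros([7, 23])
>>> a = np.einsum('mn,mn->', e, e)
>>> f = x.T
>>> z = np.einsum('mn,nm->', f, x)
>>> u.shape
(11, 31)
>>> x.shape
(11, 11)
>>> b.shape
(7, 7)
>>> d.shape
(7, 7)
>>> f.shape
(11, 11)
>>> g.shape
(11, 11)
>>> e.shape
(7, 23)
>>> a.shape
()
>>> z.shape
()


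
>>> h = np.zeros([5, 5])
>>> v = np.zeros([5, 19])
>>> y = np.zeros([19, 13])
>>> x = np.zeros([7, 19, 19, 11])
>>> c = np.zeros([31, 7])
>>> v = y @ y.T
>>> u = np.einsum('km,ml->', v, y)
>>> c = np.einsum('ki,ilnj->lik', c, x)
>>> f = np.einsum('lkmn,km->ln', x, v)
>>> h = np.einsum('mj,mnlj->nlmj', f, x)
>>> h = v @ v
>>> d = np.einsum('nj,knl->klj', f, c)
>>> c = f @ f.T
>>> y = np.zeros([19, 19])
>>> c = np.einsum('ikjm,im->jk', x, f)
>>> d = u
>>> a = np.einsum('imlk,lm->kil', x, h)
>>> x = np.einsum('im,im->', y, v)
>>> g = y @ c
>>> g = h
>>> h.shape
(19, 19)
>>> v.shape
(19, 19)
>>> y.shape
(19, 19)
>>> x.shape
()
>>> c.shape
(19, 19)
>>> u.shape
()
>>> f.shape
(7, 11)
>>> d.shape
()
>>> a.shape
(11, 7, 19)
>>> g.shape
(19, 19)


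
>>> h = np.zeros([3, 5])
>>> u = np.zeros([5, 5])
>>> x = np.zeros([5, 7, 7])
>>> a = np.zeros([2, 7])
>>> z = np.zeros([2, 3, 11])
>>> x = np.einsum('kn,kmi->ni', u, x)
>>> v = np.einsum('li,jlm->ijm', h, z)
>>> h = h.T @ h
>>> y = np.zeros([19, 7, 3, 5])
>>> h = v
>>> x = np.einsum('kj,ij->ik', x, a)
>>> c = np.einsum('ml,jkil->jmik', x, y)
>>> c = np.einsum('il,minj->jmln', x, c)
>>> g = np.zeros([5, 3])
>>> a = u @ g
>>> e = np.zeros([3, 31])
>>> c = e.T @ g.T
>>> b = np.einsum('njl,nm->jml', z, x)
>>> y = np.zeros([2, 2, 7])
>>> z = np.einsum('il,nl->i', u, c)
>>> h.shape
(5, 2, 11)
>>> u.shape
(5, 5)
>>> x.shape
(2, 5)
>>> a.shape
(5, 3)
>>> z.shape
(5,)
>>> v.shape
(5, 2, 11)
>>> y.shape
(2, 2, 7)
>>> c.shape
(31, 5)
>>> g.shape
(5, 3)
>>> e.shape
(3, 31)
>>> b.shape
(3, 5, 11)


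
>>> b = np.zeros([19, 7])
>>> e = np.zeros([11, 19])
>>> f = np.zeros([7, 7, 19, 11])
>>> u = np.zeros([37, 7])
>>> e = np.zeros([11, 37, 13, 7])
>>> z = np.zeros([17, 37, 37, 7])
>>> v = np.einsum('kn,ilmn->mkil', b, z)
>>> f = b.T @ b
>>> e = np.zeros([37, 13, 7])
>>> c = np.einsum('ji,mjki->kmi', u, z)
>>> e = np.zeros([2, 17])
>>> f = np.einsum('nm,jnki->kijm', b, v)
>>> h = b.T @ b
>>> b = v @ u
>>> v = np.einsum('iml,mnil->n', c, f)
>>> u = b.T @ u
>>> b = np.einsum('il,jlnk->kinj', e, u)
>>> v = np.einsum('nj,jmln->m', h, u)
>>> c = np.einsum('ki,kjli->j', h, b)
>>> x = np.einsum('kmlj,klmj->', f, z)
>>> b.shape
(7, 2, 19, 7)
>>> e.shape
(2, 17)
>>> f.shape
(17, 37, 37, 7)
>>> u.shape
(7, 17, 19, 7)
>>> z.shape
(17, 37, 37, 7)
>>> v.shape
(17,)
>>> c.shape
(2,)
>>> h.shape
(7, 7)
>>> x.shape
()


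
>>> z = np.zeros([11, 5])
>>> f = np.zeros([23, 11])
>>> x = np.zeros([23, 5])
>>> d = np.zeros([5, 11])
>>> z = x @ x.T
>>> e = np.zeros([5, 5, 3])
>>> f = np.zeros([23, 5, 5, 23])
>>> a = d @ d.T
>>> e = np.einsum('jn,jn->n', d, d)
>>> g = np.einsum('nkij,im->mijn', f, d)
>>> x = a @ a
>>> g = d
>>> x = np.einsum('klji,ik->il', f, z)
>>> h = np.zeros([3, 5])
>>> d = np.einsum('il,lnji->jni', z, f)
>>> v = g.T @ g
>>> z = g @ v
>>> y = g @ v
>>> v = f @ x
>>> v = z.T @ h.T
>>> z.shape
(5, 11)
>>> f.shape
(23, 5, 5, 23)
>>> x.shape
(23, 5)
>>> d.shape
(5, 5, 23)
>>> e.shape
(11,)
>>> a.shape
(5, 5)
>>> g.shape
(5, 11)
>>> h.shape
(3, 5)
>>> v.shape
(11, 3)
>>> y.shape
(5, 11)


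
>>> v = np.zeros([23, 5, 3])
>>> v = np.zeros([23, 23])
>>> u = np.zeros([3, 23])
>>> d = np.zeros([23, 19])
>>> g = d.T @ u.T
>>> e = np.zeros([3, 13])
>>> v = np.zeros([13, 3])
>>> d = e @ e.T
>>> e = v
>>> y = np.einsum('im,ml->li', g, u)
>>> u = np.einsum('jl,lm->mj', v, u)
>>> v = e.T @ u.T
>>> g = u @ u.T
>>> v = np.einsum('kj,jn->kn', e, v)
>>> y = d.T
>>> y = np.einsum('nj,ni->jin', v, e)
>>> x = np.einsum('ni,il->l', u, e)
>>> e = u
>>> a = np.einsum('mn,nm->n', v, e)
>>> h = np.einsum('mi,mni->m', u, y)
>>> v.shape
(13, 23)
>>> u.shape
(23, 13)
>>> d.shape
(3, 3)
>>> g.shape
(23, 23)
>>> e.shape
(23, 13)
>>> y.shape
(23, 3, 13)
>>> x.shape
(3,)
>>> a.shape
(23,)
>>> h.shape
(23,)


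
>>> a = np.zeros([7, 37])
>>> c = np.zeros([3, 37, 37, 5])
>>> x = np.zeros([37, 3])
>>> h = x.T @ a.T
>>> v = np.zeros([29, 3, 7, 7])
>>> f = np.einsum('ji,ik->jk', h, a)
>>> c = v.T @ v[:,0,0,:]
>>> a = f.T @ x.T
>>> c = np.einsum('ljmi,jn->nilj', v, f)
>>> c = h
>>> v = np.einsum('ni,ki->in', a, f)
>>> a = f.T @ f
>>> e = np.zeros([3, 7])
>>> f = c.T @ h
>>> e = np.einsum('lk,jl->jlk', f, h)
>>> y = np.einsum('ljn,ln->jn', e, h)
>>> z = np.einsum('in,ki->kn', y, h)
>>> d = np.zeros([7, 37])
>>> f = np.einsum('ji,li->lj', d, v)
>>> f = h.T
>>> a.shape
(37, 37)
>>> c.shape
(3, 7)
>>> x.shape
(37, 3)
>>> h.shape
(3, 7)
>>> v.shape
(37, 37)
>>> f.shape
(7, 3)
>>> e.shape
(3, 7, 7)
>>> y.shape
(7, 7)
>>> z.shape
(3, 7)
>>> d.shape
(7, 37)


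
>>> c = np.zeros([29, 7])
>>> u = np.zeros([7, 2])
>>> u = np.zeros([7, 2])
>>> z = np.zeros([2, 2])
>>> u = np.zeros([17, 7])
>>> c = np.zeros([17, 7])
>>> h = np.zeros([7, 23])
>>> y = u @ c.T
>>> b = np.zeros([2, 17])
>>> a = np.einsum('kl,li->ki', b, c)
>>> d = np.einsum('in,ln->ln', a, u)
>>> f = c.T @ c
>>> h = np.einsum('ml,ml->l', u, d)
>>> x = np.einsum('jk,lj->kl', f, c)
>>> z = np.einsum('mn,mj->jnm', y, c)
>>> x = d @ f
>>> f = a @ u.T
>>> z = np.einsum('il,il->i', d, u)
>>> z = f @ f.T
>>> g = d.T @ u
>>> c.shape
(17, 7)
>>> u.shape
(17, 7)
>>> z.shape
(2, 2)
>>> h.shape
(7,)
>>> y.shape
(17, 17)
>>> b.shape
(2, 17)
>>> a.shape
(2, 7)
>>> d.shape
(17, 7)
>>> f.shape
(2, 17)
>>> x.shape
(17, 7)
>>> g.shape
(7, 7)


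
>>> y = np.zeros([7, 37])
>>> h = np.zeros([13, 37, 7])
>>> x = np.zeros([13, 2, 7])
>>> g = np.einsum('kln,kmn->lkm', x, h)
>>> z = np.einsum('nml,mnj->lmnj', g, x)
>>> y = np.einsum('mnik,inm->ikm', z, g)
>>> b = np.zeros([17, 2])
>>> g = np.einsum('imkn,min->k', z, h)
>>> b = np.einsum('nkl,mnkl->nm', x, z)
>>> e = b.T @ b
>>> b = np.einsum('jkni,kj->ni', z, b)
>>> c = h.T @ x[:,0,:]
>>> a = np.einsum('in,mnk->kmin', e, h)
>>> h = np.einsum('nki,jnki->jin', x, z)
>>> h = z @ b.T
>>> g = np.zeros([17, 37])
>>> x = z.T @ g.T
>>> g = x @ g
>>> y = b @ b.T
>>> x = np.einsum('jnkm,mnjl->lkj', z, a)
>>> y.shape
(2, 2)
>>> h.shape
(37, 13, 2, 2)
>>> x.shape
(37, 2, 37)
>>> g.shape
(7, 2, 13, 37)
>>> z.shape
(37, 13, 2, 7)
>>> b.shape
(2, 7)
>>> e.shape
(37, 37)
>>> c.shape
(7, 37, 7)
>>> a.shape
(7, 13, 37, 37)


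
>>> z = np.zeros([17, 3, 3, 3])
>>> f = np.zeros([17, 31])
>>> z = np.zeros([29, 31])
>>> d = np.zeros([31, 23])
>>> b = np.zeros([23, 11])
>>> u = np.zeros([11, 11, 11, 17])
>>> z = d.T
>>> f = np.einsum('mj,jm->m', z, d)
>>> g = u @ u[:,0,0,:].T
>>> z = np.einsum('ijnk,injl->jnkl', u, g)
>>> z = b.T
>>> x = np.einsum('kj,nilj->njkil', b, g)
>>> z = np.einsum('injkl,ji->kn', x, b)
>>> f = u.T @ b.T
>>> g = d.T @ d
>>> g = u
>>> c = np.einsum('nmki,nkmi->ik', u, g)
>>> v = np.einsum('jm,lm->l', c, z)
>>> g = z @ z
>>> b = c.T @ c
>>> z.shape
(11, 11)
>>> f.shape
(17, 11, 11, 23)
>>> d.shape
(31, 23)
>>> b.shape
(11, 11)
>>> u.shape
(11, 11, 11, 17)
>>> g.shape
(11, 11)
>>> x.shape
(11, 11, 23, 11, 11)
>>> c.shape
(17, 11)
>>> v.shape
(11,)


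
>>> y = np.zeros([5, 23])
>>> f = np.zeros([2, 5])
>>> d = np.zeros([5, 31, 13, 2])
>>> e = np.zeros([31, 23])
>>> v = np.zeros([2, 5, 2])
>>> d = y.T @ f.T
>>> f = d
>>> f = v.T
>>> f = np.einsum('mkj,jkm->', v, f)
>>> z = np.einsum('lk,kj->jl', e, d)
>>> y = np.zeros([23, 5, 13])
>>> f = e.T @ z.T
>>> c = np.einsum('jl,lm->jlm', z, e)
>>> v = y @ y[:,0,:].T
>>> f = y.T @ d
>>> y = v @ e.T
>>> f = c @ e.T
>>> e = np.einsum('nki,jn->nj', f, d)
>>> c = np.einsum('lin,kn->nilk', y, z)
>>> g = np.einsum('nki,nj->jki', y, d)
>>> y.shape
(23, 5, 31)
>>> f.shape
(2, 31, 31)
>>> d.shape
(23, 2)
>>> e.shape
(2, 23)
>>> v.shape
(23, 5, 23)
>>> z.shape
(2, 31)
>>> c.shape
(31, 5, 23, 2)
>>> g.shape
(2, 5, 31)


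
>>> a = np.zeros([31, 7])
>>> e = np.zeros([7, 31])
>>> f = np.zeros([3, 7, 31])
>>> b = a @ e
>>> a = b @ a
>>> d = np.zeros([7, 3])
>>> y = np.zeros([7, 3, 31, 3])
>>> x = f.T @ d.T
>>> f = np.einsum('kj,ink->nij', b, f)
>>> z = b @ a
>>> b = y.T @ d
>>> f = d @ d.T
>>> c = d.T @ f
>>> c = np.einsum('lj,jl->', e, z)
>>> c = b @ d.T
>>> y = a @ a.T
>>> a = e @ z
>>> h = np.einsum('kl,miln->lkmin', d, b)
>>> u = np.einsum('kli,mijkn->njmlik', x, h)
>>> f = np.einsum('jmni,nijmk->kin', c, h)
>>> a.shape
(7, 7)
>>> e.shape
(7, 31)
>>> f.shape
(3, 7, 3)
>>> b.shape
(3, 31, 3, 3)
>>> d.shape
(7, 3)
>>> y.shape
(31, 31)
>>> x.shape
(31, 7, 7)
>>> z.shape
(31, 7)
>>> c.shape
(3, 31, 3, 7)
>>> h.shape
(3, 7, 3, 31, 3)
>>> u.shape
(3, 3, 3, 7, 7, 31)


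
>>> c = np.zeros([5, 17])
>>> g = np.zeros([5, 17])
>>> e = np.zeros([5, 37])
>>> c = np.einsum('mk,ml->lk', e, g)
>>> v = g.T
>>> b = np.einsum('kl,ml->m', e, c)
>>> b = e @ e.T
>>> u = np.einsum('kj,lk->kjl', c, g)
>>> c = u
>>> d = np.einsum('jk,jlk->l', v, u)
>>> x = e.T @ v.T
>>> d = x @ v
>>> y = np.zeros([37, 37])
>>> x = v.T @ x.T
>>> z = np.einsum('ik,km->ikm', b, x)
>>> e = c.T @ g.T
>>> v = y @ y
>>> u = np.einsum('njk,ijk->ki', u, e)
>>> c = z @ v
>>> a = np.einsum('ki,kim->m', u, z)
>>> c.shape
(5, 5, 37)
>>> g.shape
(5, 17)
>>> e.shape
(5, 37, 5)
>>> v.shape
(37, 37)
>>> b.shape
(5, 5)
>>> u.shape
(5, 5)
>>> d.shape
(37, 5)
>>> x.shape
(5, 37)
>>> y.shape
(37, 37)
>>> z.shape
(5, 5, 37)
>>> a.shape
(37,)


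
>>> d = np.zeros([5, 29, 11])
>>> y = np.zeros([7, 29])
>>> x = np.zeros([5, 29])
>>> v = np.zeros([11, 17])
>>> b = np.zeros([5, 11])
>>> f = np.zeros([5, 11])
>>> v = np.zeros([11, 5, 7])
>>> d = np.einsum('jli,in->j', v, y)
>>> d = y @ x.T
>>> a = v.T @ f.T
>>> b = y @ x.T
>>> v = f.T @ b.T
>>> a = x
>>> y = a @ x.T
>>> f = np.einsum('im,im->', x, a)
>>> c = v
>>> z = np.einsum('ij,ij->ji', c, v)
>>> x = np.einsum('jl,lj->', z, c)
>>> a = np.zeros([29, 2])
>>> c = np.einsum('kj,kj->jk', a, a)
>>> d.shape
(7, 5)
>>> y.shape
(5, 5)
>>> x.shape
()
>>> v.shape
(11, 7)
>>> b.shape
(7, 5)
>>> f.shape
()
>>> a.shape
(29, 2)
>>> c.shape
(2, 29)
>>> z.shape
(7, 11)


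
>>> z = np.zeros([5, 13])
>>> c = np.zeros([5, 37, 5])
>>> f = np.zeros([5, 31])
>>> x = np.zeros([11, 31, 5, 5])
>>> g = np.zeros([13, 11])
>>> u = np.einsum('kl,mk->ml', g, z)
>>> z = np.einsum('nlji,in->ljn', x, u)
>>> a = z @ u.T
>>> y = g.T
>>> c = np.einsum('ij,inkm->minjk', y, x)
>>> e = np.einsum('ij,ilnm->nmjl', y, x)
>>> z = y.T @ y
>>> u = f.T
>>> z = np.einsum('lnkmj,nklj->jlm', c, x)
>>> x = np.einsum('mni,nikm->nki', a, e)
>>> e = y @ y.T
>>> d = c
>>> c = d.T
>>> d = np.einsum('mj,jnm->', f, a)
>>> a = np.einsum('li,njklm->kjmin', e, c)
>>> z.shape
(5, 5, 13)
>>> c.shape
(5, 13, 31, 11, 5)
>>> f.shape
(5, 31)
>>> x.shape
(5, 13, 5)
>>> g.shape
(13, 11)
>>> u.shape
(31, 5)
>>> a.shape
(31, 13, 5, 11, 5)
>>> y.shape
(11, 13)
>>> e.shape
(11, 11)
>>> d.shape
()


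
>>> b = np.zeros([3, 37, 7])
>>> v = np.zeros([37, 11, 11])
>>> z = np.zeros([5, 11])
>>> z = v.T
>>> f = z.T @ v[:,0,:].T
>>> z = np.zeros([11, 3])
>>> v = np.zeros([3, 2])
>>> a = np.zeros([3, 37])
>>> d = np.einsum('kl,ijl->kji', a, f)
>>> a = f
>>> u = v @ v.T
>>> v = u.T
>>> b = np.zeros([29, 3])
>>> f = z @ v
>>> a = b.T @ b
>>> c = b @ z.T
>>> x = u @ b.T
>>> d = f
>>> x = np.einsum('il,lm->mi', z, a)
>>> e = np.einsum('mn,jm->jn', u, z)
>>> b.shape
(29, 3)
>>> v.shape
(3, 3)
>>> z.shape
(11, 3)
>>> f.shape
(11, 3)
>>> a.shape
(3, 3)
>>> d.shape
(11, 3)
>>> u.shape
(3, 3)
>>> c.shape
(29, 11)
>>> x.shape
(3, 11)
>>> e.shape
(11, 3)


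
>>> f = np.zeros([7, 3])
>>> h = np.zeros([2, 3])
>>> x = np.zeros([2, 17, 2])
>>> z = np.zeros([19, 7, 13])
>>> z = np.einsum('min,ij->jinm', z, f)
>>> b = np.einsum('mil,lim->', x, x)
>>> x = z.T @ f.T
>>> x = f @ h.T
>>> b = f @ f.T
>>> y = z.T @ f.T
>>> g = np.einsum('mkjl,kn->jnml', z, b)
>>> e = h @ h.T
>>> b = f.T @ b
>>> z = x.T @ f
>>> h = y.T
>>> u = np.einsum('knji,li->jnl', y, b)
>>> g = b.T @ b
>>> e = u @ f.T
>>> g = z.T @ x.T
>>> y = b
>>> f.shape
(7, 3)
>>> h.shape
(7, 7, 13, 19)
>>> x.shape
(7, 2)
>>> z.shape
(2, 3)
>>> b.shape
(3, 7)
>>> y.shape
(3, 7)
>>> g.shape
(3, 7)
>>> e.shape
(7, 13, 7)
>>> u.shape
(7, 13, 3)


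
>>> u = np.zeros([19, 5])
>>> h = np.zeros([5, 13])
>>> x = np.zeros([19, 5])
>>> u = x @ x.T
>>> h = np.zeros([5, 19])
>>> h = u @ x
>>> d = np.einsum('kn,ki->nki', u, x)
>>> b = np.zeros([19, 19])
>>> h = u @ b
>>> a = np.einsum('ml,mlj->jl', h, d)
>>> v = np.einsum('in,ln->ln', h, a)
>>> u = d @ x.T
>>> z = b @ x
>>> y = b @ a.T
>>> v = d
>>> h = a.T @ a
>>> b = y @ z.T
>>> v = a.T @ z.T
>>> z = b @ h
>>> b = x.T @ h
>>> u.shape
(19, 19, 19)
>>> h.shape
(19, 19)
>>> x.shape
(19, 5)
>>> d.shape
(19, 19, 5)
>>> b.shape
(5, 19)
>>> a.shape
(5, 19)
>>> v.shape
(19, 19)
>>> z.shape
(19, 19)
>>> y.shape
(19, 5)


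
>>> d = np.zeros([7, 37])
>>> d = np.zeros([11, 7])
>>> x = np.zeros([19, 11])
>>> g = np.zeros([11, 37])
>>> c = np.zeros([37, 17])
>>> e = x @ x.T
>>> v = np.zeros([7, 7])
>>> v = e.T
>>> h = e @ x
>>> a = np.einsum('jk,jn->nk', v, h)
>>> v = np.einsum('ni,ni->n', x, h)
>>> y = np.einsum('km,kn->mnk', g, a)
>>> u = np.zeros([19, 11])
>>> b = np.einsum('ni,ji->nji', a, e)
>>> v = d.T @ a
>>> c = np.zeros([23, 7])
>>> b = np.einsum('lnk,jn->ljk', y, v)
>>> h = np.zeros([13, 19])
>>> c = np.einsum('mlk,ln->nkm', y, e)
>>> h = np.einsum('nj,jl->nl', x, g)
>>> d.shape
(11, 7)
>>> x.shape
(19, 11)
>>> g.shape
(11, 37)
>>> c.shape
(19, 11, 37)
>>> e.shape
(19, 19)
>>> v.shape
(7, 19)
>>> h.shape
(19, 37)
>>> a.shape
(11, 19)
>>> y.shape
(37, 19, 11)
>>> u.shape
(19, 11)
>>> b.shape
(37, 7, 11)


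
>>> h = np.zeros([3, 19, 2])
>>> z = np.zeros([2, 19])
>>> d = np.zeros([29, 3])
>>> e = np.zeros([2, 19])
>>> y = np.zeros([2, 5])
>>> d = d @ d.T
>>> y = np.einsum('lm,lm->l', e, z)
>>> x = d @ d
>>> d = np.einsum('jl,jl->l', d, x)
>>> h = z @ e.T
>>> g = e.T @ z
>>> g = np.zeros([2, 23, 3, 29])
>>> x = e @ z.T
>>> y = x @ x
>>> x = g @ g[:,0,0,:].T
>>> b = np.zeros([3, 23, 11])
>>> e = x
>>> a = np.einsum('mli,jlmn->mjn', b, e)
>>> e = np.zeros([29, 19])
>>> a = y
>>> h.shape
(2, 2)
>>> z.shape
(2, 19)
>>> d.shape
(29,)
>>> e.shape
(29, 19)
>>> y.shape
(2, 2)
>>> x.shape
(2, 23, 3, 2)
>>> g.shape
(2, 23, 3, 29)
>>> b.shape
(3, 23, 11)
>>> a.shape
(2, 2)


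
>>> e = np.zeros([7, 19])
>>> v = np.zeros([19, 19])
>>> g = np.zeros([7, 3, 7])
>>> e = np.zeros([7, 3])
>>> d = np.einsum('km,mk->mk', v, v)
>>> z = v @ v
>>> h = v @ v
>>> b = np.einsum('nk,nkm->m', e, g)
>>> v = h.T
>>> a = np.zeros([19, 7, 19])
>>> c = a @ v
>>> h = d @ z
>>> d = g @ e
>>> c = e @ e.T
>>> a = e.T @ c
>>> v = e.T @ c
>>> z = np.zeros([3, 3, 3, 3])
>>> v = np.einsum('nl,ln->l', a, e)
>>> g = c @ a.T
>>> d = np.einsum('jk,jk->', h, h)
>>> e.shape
(7, 3)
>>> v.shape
(7,)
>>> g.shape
(7, 3)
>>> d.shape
()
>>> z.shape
(3, 3, 3, 3)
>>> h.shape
(19, 19)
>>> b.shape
(7,)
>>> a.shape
(3, 7)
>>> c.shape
(7, 7)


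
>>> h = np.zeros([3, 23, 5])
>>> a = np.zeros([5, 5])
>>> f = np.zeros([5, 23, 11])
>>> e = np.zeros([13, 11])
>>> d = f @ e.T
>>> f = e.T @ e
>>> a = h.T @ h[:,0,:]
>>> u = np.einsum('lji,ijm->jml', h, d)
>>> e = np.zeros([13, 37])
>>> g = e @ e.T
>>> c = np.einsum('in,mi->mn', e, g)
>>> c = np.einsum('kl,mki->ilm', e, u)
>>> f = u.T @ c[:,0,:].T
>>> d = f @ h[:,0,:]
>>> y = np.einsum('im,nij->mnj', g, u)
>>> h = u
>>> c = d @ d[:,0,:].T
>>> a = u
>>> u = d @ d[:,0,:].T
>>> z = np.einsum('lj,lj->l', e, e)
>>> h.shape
(23, 13, 3)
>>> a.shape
(23, 13, 3)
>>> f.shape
(3, 13, 3)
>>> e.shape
(13, 37)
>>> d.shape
(3, 13, 5)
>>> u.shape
(3, 13, 3)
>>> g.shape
(13, 13)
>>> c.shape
(3, 13, 3)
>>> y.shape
(13, 23, 3)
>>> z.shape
(13,)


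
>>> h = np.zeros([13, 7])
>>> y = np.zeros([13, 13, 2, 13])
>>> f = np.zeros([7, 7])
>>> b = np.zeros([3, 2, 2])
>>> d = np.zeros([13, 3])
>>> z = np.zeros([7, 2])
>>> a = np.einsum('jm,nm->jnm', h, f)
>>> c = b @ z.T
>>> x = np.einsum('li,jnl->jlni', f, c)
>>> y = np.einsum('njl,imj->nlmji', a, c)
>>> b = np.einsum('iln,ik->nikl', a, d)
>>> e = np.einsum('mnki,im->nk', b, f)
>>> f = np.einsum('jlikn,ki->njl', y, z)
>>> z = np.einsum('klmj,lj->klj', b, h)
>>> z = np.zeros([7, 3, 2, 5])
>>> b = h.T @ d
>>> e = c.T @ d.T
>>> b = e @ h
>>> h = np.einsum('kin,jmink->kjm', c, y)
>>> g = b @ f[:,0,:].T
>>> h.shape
(3, 13, 7)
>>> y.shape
(13, 7, 2, 7, 3)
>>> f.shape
(3, 13, 7)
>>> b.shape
(7, 2, 7)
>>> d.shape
(13, 3)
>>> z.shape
(7, 3, 2, 5)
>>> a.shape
(13, 7, 7)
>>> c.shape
(3, 2, 7)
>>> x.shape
(3, 7, 2, 7)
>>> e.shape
(7, 2, 13)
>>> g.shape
(7, 2, 3)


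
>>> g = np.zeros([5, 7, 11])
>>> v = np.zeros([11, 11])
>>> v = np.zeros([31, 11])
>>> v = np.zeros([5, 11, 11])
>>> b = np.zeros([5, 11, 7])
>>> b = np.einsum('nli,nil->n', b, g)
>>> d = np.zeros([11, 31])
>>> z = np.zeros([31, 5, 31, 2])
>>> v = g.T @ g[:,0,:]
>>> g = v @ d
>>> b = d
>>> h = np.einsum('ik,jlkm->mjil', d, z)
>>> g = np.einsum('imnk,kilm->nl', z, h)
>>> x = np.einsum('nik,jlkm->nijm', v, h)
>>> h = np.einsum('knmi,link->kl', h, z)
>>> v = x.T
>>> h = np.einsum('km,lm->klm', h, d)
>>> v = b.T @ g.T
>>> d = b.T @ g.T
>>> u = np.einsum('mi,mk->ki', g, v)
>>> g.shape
(31, 11)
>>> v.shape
(31, 31)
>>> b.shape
(11, 31)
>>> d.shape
(31, 31)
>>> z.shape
(31, 5, 31, 2)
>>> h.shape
(2, 11, 31)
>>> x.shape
(11, 7, 2, 5)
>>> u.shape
(31, 11)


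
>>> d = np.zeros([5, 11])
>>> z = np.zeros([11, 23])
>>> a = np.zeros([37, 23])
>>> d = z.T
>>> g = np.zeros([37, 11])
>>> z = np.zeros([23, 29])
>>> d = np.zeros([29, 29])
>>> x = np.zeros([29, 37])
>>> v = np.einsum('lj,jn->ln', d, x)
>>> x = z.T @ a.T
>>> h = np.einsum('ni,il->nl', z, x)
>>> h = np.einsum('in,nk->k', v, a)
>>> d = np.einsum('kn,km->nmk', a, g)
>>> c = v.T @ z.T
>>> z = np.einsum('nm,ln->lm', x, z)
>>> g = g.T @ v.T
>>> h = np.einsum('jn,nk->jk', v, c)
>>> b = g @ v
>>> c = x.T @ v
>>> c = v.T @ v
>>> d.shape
(23, 11, 37)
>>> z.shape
(23, 37)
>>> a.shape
(37, 23)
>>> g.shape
(11, 29)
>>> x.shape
(29, 37)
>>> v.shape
(29, 37)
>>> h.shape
(29, 23)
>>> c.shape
(37, 37)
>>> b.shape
(11, 37)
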